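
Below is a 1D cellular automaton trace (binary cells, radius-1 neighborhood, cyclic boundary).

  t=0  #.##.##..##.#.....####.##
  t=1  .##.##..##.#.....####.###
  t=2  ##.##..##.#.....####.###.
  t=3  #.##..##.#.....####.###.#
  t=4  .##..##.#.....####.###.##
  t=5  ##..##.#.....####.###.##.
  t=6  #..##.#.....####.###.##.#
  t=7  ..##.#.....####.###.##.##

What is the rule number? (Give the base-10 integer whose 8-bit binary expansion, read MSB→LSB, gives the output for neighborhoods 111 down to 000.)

  nb ###: next=#  (t=0,i=19, bit7=1)
  nb ##.: next=.  (t=0,i=0, bit6=0)
  nb #.#: next=#  (t=0,i=1, bit5=1)
  nb #..: next=.  (t=0,i=7, bit4=0)
  nb .##: next=#  (t=0,i=2, bit3=1)
  nb .#.: next=.  (t=0,i=12, bit2=0)
  nb ..#: next=#  (t=0,i=8, bit1=1)
  nb ...: next=.  (t=0,i=14, bit0=0)
  bits 10101010 = 170

170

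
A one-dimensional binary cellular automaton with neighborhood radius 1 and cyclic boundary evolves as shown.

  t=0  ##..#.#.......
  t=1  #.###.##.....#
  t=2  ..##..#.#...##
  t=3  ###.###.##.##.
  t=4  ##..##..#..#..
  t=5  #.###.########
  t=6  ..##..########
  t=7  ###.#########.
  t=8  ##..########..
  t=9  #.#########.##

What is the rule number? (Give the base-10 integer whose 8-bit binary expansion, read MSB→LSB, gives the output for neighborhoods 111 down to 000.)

158

  ###|#  b7=1 t=1,i=3
  ##.|.  b6=0 t=0,i=1
  #.#|.  b5=0 t=0,i=5
  #..|#  b4=1 t=0,i=2
  .##|#  b3=1 t=0,i=0
  .#.|#  b2=1 t=0,i=4
  ..#|#  b1=1 t=0,i=3
  ...|.  b0=0 t=0,i=8
  bits 10011110 = 158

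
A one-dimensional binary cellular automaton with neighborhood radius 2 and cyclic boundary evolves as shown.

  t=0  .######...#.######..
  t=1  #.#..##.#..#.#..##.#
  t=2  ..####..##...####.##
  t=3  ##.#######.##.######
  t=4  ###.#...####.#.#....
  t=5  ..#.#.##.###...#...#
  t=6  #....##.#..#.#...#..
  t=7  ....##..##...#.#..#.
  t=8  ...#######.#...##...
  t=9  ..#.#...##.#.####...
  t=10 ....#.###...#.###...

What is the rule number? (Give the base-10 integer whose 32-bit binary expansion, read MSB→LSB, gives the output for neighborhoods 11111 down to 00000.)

2052758088

  [31] ##### => .  t=0,i=3
  [30] ####. => #  t=0,i=5
  [29] ###.# => #  t=2,i=16
  [28] ###.. => #  t=0,i=6
  [27] ##.## => #  t=1,i=18
  [26] ##.#. => .  t=1,i=1
  [25] ##..# => #  t=2,i=0
  [24] ##... => .  t=0,i=7
  [23] #.### => .  t=0,i=12
  [22] #.##. => #  t=1,i=19
  [21] #.#.# => .  t=4,i=13
  [20] #.#.. => #  t=1,i=2
  [19] #..## => #  t=1,i=4
  [18] #..#. => .  t=1,i=10
  [17] #...# => #  t=0,i=8
  [16] #.... => .  t=4,i=17
  [15] .#### => #  t=0,i=2
  [14] .###. => .  t=4,i=1
  [13] .##.# => .  t=1,i=0
  [12] .##.. => #  t=2,i=9
  [11] .#.## => #  t=0,i=11
  [10] .#.#. => .  t=1,i=12
  [9] .#..# => #  t=1,i=3
  [8] .#... => .  t=4,i=5
  [7] ..### => .  t=0,i=1
  [6] ..##. => #  t=1,i=5
  [5] ..#.# => .  t=0,i=10
  [4] ..#.. => .  t=5,i=15
  [3] ...## => #  t=0,i=0
  [2] ...#. => .  t=0,i=9
  [1] ....# => .  t=4,i=18
  [0] ..... => .  t=7,i=1
  bits 01111010010110101001101001001000 = 2052758088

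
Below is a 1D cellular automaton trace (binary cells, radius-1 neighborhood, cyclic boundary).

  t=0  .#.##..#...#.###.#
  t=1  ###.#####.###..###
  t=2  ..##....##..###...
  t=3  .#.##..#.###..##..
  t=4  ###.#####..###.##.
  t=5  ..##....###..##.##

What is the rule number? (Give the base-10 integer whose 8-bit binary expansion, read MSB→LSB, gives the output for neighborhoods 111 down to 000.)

  ### -> .   bit 7 = 0  t=0,i=14
  ##. -> #   bit 6 = 1  t=0,i=4
  #.# -> #   bit 5 = 1  t=0,i=0
  #.. -> #   bit 4 = 1  t=0,i=5
  .## -> .   bit 3 = 0  t=0,i=3
  .#. -> #   bit 2 = 1  t=0,i=1
  ..# -> #   bit 1 = 1  t=0,i=6
  ... -> .   bit 0 = 0  t=0,i=9
  bits 01110110 = 118

118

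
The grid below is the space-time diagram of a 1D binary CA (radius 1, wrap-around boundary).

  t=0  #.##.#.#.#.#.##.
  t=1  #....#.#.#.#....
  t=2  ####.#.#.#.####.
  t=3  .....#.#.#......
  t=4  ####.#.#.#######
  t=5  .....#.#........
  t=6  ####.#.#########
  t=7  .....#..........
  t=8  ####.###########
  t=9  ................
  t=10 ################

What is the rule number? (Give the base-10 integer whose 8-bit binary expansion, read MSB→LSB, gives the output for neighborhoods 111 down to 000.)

21

  nb ###: next=.  (t=2,i=1, bit7=0)
  nb ##.: next=.  (t=0,i=3, bit6=0)
  nb #.#: next=.  (t=0,i=1, bit5=0)
  nb #..: next=#  (t=1,i=1, bit4=1)
  nb .##: next=.  (t=0,i=2, bit3=0)
  nb .#.: next=#  (t=0,i=0, bit2=1)
  nb ..#: next=.  (t=1,i=4, bit1=0)
  nb ...: next=#  (t=1,i=2, bit0=1)
  bits 00010101 = 21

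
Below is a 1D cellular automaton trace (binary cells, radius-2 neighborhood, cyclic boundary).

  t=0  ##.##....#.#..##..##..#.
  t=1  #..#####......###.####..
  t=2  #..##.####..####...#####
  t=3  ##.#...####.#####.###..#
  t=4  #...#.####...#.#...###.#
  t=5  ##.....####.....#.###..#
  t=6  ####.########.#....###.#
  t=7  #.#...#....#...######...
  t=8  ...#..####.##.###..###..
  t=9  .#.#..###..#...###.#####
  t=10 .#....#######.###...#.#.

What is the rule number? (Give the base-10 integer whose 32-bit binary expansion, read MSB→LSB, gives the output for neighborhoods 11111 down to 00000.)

  [31] ##### => .  t=1,i=5
  [30] ####. => #  t=1,i=6
  [29] ###.# => .  t=1,i=16
  [28] ###.. => #  t=1,i=7
  [27] ##.## => .  t=0,i=2
  [26] ##.#. => .  t=3,i=2
  [25] ##..# => #  t=0,i=16
  [24] ##... => #  t=0,i=5
  [23] #.### => .  t=1,i=18
  [22] #.##. => #  t=0,i=0
  [21] #.#.# => #  t=9,i=1
  [20] #.#.. => .  t=0,i=11
  [19] #..## => .  t=0,i=13
  [18] #..#. => #  t=0,i=21
  [17] #...# => .  t=2,i=17
  [16] #.... => #  t=0,i=6
  [15] .#### => #  t=1,i=4
  [14] .###. => #  t=1,i=15
  [13] .##.# => .  t=0,i=1
  [12] .##.. => #  t=0,i=4
  [11] .#.## => .  t=0,i=23
  [10] .#.#. => .  t=0,i=10
  [9] .#..# => .  t=0,i=12
  [8] .#... => #  t=3,i=4
  [7] ..### => #  t=1,i=3
  [6] ..##. => #  t=0,i=14
  [5] ..#.# => .  t=0,i=9
  [4] ..#.. => #  t=1,i=0
  [3] ...## => #  t=1,i=13
  [2] ...#. => .  t=0,i=8
  [1] ....# => #  t=0,i=7
  [0] ..... => .  t=1,i=10
  bits 01010011011001011101000111011010 = 1399181786

1399181786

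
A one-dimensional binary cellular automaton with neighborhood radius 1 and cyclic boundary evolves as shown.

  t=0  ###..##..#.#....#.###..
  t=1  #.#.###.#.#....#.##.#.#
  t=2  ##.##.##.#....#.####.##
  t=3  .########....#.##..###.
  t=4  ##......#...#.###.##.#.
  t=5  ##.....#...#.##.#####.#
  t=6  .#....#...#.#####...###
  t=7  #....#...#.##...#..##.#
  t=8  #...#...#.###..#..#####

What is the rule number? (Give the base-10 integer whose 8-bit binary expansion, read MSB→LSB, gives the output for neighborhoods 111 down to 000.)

106

  [7] ### => .  t=0,i=1
  [6] ##. => #  t=0,i=2
  [5] #.# => #  t=0,i=10
  [4] #.. => .  t=0,i=3
  [3] .## => #  t=0,i=0
  [2] .#. => .  t=0,i=9
  [1] ..# => #  t=0,i=4
  [0] ... => .  t=0,i=13
  bits 01101010 = 106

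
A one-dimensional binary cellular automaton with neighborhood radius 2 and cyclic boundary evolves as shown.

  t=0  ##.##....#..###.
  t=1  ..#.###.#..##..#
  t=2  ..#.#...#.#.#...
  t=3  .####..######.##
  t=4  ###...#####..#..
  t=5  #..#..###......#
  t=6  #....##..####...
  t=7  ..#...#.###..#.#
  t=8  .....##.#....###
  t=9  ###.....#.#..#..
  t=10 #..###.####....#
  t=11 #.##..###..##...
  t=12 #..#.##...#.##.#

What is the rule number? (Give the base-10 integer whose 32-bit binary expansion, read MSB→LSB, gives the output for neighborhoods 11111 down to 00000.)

  #####|#  b31=1 t=3,i=9
  ####.|.  b30=0 t=3,i=3
  ###.#|.  b29=0 t=0,i=14
  ###..|.  b28=0 t=3,i=4
  ##.##|#  b27=1 t=0,i=2
  ##.#.|.  b26=0 t=1,i=7
  ##..#|.  b25=0 t=1,i=13
  ##...|#  b24=1 t=0,i=5
  #.###|#  b23=1 t=1,i=4
  #.##.|.  b22=0 t=0,i=0
  #.#.#|#  b21=1 t=2,i=10
  #.#..|#  b20=1 t=1,i=8
  #..##|#  b19=1 t=0,i=11
  #..#.|.  b18=0 t=1,i=1
  #...#|.  b17=0 t=2,i=6
  #....|#  b16=1 t=0,i=6
  .####|#  b15=1 t=3,i=2
  .###.|.  b14=0 t=0,i=13
  .##.#|.  b13=0 t=0,i=1
  .##..|#  b12=1 t=0,i=4
  .#.##|.  b11=0 t=1,i=3
  .#.#.|#  b10=1 t=2,i=3
  .#..#|.  b9=0 t=0,i=10
  .#...|.  b8=0 t=2,i=5
  ..###|#  b7=1 t=0,i=12
  ..##.|.  b6=0 t=1,i=11
  ..#.#|#  b5=1 t=1,i=2
  ..#..|.  b4=0 t=0,i=9
  ...##|.  b3=0 t=4,i=5
  ...#.|#  b2=1 t=0,i=8
  ....#|.  b1=0 t=0,i=7
  .....|#  b0=1 t=2,i=15
  bits 10001001101110011001010010100101 = 2310640805

2310640805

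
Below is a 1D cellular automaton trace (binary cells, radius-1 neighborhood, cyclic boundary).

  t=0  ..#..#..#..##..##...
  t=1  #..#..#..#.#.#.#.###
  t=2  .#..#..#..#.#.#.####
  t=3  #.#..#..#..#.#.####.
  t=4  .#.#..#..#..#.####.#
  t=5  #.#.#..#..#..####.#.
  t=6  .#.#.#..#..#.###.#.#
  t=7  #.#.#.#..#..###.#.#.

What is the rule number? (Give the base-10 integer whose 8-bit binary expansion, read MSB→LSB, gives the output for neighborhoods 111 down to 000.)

185

  nb ###: next=#  (t=1,i=18, bit7=1)
  nb ##.: next=.  (t=0,i=12, bit6=0)
  nb #.#: next=#  (t=1,i=10, bit5=1)
  nb #..: next=#  (t=0,i=3, bit4=1)
  nb .##: next=#  (t=0,i=11, bit3=1)
  nb .#.: next=.  (t=0,i=2, bit2=0)
  nb ..#: next=.  (t=0,i=1, bit1=0)
  nb ...: next=#  (t=0,i=0, bit0=1)
  bits 10111001 = 185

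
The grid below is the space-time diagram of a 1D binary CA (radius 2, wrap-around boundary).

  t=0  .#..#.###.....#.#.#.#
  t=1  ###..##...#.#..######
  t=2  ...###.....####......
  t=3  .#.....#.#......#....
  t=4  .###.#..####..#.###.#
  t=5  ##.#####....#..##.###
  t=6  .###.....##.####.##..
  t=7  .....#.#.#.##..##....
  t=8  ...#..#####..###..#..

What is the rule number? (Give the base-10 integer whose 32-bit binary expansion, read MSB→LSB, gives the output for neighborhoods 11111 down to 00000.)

  ##### -> .   bit 31 = 0  t=1,i=0
  ####. -> .   bit 30 = 0  t=1,i=1
  ###.# -> #   bit 29 = 1  t=4,i=3
  ###.. -> .   bit 28 = 0  t=0,i=8
  ##.## -> #   bit 27 = 1  t=5,i=2
  ##.#. -> #   bit 26 = 1  t=4,i=4
  ##..# -> #   bit 25 = 1  t=1,i=3
  ##... -> .   bit 24 = 0  t=0,i=9
  #.### -> #   bit 23 = 1  t=0,i=6
  #.##. -> .   bit 22 = 0  t=6,i=17
  #.#.# -> #   bit 21 = 1  t=0,i=16
  #.#.. -> #   bit 20 = 1  t=0,i=1
  #..## -> #   bit 19 = 1  t=1,i=4
  #..#. -> .   bit 18 = 0  t=0,i=3
  #...# -> .   bit 17 = 0  t=1,i=8
  #.... -> #   bit 16 = 1  t=0,i=10
  .#### -> .   bit 15 = 0  t=1,i=16
  .###. -> .   bit 14 = 0  t=0,i=7
  .##.# -> .   bit 13 = 0  t=5,i=16
  .##.. -> .   bit 12 = 0  t=1,i=6
  .#.## -> #   bit 11 = 1  t=0,i=5
  .#.#. -> #   bit 10 = 1  t=0,i=0
  .#..# -> #   bit 9 = 1  t=0,i=2
  .#... -> #   bit 8 = 1  t=3,i=2
  ..### -> .   bit 7 = 0  t=1,i=15
  ..##. -> #   bit 6 = 1  t=1,i=5
  ..#.# -> .   bit 5 = 0  t=0,i=4
  ..#.. -> #   bit 4 = 1  t=3,i=1
  ...## -> .   bit 3 = 0  t=2,i=2
  ...#. -> .   bit 2 = 0  t=0,i=13
  ....# -> #   bit 1 = 1  t=0,i=12
  ..... -> .   bit 0 = 0  t=0,i=11
  bits 00101110101110010000111101010010 = 783880018

783880018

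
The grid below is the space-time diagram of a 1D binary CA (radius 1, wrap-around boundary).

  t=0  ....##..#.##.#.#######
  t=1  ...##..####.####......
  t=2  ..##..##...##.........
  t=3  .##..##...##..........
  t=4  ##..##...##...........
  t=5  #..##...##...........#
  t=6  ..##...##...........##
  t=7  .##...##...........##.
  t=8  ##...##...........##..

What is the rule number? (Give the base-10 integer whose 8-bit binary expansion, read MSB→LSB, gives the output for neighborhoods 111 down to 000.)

  ###|.  b7=0 t=0,i=16
  ##.|.  b6=0 t=0,i=5
  #.#|#  b5=1 t=0,i=9
  #..|.  b4=0 t=0,i=0
  .##|#  b3=1 t=0,i=4
  .#.|#  b2=1 t=0,i=8
  ..#|#  b1=1 t=0,i=3
  ...|.  b0=0 t=0,i=1
  bits 00101110 = 46

46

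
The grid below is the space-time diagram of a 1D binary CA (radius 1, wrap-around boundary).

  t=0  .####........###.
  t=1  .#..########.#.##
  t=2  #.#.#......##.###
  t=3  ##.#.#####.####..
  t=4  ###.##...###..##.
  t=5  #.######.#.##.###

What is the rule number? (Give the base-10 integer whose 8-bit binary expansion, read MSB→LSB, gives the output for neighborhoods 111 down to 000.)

  [7] ### => .  t=0,i=2
  [6] ##. => #  t=0,i=4
  [5] #.# => #  t=1,i=0
  [4] #.. => #  t=0,i=5
  [3] .## => #  t=0,i=1
  [2] .#. => .  t=1,i=1
  [1] ..# => .  t=0,i=0
  [0] ... => #  t=0,i=6
  bits 01111001 = 121

121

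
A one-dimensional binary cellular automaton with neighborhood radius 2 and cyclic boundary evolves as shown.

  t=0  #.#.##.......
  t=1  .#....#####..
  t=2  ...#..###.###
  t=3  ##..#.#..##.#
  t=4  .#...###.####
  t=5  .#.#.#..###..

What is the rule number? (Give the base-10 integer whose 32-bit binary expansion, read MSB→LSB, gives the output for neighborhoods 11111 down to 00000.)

2576590529

  #####|#  b31=1 t=1,i=8
  ####.|.  b30=0 t=1,i=9
  ###.#|.  b29=0 t=2,i=8
  ###..|#  b28=1 t=1,i=10
  ##.##|#  b27=1 t=2,i=9
  ##.#.|.  b26=0 t=4,i=0
  ##..#|.  b25=0 t=3,i=2
  ##...|#  b24=1 t=0,i=6
  #.###|#  b23=1 t=2,i=10
  #.##.|.  b22=0 t=0,i=4
  #.#.#|.  b21=0 t=0,i=2
  #.#..|#  b20=1 t=3,i=6
  #..##|.  b19=0 t=2,i=5
  #..#.|.  b18=0 t=3,i=3
  #...#|#  b17=1 t=1,i=12
  #....|#  b16=1 t=0,i=7
  .####|#  b15=1 t=1,i=7
  .###.|.  b14=0 t=2,i=7
  .##.#|#  b13=1 t=3,i=10
  .##..|.  b12=0 t=0,i=5
  .#.##|.  b11=0 t=0,i=3
  .#.#.|#  b10=1 t=0,i=1
  .#..#|#  b9=1 t=2,i=4
  .#...|.  b8=0 t=1,i=2
  ..###|#  b7=1 t=1,i=6
  ..##.|#  b6=1 t=3,i=9
  ..#.#|.  b5=0 t=0,i=0
  ..#..|.  b4=0 t=1,i=1
  ...##|.  b3=0 t=1,i=5
  ...#.|.  b2=0 t=0,i=12
  ....#|.  b1=0 t=0,i=11
  .....|#  b0=1 t=0,i=8
  bits 10011001100100111010011011000001 = 2576590529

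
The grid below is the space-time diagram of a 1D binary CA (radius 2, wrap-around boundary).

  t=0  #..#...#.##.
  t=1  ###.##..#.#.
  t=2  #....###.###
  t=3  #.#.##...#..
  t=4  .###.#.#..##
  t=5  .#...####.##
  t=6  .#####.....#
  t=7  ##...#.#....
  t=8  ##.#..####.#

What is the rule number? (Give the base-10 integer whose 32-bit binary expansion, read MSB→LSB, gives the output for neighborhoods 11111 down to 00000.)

313999304

  nb #####: next=.  (t=6,i=3, bit31=0)
  nb ####.: next=.  (t=2,i=11, bit30=0)
  nb ###.#: next=.  (t=1,i=2, bit29=0)
  nb ###..: next=#  (t=2,i=0, bit28=1)
  nb ##.##: next=.  (t=1,i=3, bit27=0)
  nb ##.#.: next=.  (t=0,i=11, bit26=0)
  nb ##..#: next=#  (t=1,i=6, bit25=1)
  nb ##...: next=.  (t=2,i=1, bit24=0)
  nb #.###: next=#  (t=1,i=0, bit23=1)
  nb #.##.: next=.  (t=0,i=9, bit22=0)
  nb #.#.#: next=#  (t=1,i=10, bit21=1)
  nb #.#..: next=#  (t=0,i=0, bit20=1)
  nb #..##: next=.  (t=4,i=9, bit19=0)
  nb #..#.: next=#  (t=0,i=2, bit18=1)
  nb #...#: next=#  (t=0,i=5, bit17=1)
  nb #....: next=#  (t=2,i=2, bit16=1)
  nb .####: next=.  (t=2,i=10, bit15=0)
  nb .###.: next=.  (t=1,i=1, bit14=0)
  nb .##.#: next=#  (t=0,i=10, bit13=1)
  nb .##..: next=#  (t=1,i=5, bit12=1)
  nb .#.##: next=#  (t=0,i=8, bit11=1)
  nb .#.#.: next=#  (t=1,i=9, bit10=1)
  nb .#..#: next=#  (t=0,i=1, bit9=1)
  nb .#...: next=#  (t=0,i=4, bit8=1)
  nb ..###: next=#  (t=2,i=5, bit7=1)
  nb ..##.: next=#  (t=4,i=10, bit6=1)
  nb ..#.#: next=.  (t=0,i=7, bit5=0)
  nb ..#..: next=.  (t=0,i=3, bit4=0)
  nb ...##: next=#  (t=2,i=4, bit3=1)
  nb ...#.: next=.  (t=0,i=6, bit2=0)
  nb ....#: next=.  (t=2,i=3, bit1=0)
  nb .....: next=.  (t=6,i=8, bit0=0)
  bits 00010010101101110011111111001000 = 313999304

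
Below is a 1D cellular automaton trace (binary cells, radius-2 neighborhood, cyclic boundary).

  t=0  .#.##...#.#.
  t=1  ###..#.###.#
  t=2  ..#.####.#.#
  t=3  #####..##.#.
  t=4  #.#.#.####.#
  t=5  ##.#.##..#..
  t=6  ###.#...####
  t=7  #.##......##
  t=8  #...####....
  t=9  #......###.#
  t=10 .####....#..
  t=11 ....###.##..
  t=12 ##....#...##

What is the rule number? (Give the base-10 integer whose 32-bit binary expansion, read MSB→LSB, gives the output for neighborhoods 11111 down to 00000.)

3045928565

  ##### -> #   bit 31 = 1  t=3,i=2
  ####. -> .   bit 30 = 0  t=1,i=1
  ###.# -> #   bit 29 = 1  t=1,i=9
  ###.. -> #   bit 28 = 1  t=1,i=2
  ##.## -> .   bit 27 = 0  t=1,i=10
  ##.#. -> #   bit 26 = 1  t=2,i=8
  ##..# -> .   bit 25 = 0  t=1,i=3
  ##... -> #   bit 24 = 1  t=0,i=5
  #.### -> #   bit 23 = 1  t=1,i=7
  #.##. -> .   bit 22 = 0  t=0,i=3
  #.#.# -> .   bit 21 = 0  t=2,i=9
  #.#.. -> .   bit 20 = 0  t=0,i=10
  #..## -> #   bit 19 = 1  t=3,i=6
  #..#. -> #   bit 18 = 1  t=0,i=0
  #...# -> .   bit 17 = 0  t=0,i=6
  #.... -> #   bit 16 = 1  t=7,i=5
  .#### -> .   bit 15 = 0  t=1,i=0
  .###. -> .   bit 14 = 0  t=1,i=8
  .##.# -> #   bit 13 = 1  t=3,i=8
  .##.. -> .   bit 12 = 0  t=0,i=4
  .#.## -> #   bit 11 = 1  t=0,i=2
  .#.#. -> #   bit 10 = 1  t=0,i=9
  .#..# -> #   bit 9 = 1  t=0,i=11
  .#... -> .   bit 8 = 0  t=6,i=5
  ..### -> .   bit 7 = 0  t=6,i=8
  ..##. -> #   bit 6 = 1  t=3,i=7
  ..#.# -> #   bit 5 = 1  t=0,i=1
  ..#.. -> #   bit 4 = 1  t=5,i=9
  ...## -> .   bit 3 = 0  t=6,i=7
  ...#. -> #   bit 2 = 1  t=0,i=7
  ....# -> .   bit 1 = 0  t=7,i=8
  ..... -> #   bit 0 = 1  t=7,i=6
  bits 10110101100011010010111001110101 = 3045928565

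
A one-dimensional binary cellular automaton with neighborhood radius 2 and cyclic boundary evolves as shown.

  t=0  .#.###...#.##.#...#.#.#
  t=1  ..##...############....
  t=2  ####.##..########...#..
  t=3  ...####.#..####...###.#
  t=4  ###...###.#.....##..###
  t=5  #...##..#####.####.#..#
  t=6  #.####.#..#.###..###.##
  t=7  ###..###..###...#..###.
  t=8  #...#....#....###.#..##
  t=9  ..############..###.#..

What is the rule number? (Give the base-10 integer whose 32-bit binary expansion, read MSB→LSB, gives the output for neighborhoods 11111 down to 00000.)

2900048254

  ##### -> #   bit 31 = 1  t=1,i=9
  ####. -> .   bit 30 = 0  t=1,i=17
  ###.# -> #   bit 29 = 1  t=2,i=3
  ###.. -> .   bit 28 = 0  t=0,i=5
  ##.## -> #   bit 27 = 1  t=2,i=4
  ##.#. -> #   bit 26 = 1  t=0,i=13
  ##..# -> .   bit 25 = 0  t=2,i=7
  ##... -> .   bit 24 = 0  t=0,i=6
  #.### -> #   bit 23 = 1  t=0,i=3
  #.##. -> #   bit 22 = 1  t=0,i=11
  #.#.# -> .   bit 21 = 0  t=0,i=1
  #.#.. -> #   bit 20 = 1  t=0,i=14
  #..## -> #   bit 19 = 1  t=2,i=8
  #..#. -> .   bit 18 = 0  t=6,i=9
  #...# -> #   bit 17 = 1  t=0,i=7
  #.... -> #   bit 16 = 1  t=1,i=20
  .#### -> .   bit 15 = 0  t=1,i=8
  .###. -> .   bit 14 = 0  t=0,i=4
  .##.# -> #   bit 13 = 1  t=0,i=12
  .##.. -> #   bit 12 = 1  t=1,i=3
  .#.## -> #   bit 11 = 1  t=0,i=2
  .#.#. -> .   bit 10 = 0  t=0,i=0
  .#..# -> .   bit 9 = 0  t=2,i=21
  .#... -> #   bit 8 = 1  t=0,i=15
  ..### -> .   bit 7 = 0  t=1,i=7
  ..##. -> #   bit 6 = 1  t=1,i=2
  ..#.# -> #   bit 5 = 1  t=0,i=9
  ..#.. -> #   bit 4 = 1  t=2,i=20
  ...## -> #   bit 3 = 1  t=1,i=1
  ...#. -> #   bit 2 = 1  t=0,i=8
  ....# -> #   bit 1 = 1  t=1,i=0
  ..... -> .   bit 0 = 0  t=1,i=21
  bits 10101100110110110011100101111110 = 2900048254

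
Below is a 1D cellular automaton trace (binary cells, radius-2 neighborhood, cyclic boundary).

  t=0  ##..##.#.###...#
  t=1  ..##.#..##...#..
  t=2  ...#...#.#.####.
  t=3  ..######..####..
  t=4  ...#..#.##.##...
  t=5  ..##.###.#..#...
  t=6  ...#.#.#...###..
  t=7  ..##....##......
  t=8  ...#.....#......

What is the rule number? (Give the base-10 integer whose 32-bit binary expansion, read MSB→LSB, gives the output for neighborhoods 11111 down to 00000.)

1653520692

  #####|.  b31=0 t=3,i=4
  ####.|#  b30=1 t=2,i=13
  ###.#|#  b29=1 t=5,i=7
  ###..|.  b28=0 t=0,i=1
  ##.##|.  b27=0 t=4,i=10
  ##.#.|.  b26=0 t=0,i=6
  ##..#|#  b25=1 t=0,i=2
  ##...|.  b24=0 t=0,i=12
  #.###|#  b23=1 t=0,i=9
  #.##.|.  b22=0 t=4,i=8
  #.#.#|.  b21=0 t=0,i=7
  #.#..|.  b20=0 t=1,i=5
  #..##|#  b19=1 t=0,i=3
  #..#.|#  b18=1 t=4,i=5
  #...#|#  b17=1 t=0,i=13
  #....|.  b16=0 t=1,i=15
  .####|#  b15=1 t=2,i=12
  .###.|.  b14=0 t=0,i=0
  .##.#|#  b13=1 t=0,i=5
  .##..|#  b12=1 t=1,i=9
  .#.##|#  b11=1 t=0,i=8
  .#.#.|.  b10=0 t=2,i=8
  .#..#|.  b9=0 t=1,i=6
  .#...|#  b8=1 t=1,i=14
  ..###|.  b7=0 t=0,i=15
  ..##.|.  b6=0 t=0,i=4
  ..#.#|#  b5=1 t=2,i=7
  ..#..|#  b4=1 t=1,i=13
  ...##|.  b3=0 t=0,i=14
  ...#.|#  b2=1 t=1,i=12
  ....#|.  b1=0 t=1,i=0
  .....|.  b0=0 t=4,i=0
  bits 01100010100011101011100100110100 = 1653520692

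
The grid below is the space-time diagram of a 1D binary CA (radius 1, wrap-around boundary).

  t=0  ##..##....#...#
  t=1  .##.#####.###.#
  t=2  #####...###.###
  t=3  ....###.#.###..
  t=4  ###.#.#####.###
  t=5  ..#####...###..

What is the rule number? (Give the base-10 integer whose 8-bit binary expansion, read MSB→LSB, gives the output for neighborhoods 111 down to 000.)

125

  ###|.  b7=0 t=0,i=0
  ##.|#  b6=1 t=0,i=1
  #.#|#  b5=1 t=1,i=0
  #..|#  b4=1 t=0,i=2
  .##|#  b3=1 t=0,i=4
  .#.|#  b2=1 t=0,i=10
  ..#|.  b1=0 t=0,i=3
  ...|#  b0=1 t=0,i=7
  bits 01111101 = 125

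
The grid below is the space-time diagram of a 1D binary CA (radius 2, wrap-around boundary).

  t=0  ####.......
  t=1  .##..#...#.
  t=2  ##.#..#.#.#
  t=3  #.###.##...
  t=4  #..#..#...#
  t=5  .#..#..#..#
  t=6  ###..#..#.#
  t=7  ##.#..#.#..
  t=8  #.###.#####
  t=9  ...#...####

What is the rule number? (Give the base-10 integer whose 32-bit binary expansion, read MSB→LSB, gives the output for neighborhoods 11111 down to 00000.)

3327772518

  nb #####: next=#  (t=8,i=8, bit31=1)
  nb ####.: next=#  (t=0,i=2, bit30=1)
  nb ###.#: next=.  (t=2,i=1, bit29=0)
  nb ###..: next=.  (t=0,i=3, bit28=0)
  nb ##.##: next=.  (t=3,i=5, bit27=0)
  nb ##.#.: next=#  (t=2,i=2, bit26=1)
  nb ##..#: next=#  (t=1,i=3, bit25=1)
  nb ##...: next=.  (t=0,i=4, bit24=0)
  nb #.###: next=.  (t=2,i=10, bit23=0)
  nb #.##.: next=#  (t=3,i=6, bit22=1)
  nb #.#.#: next=.  (t=2,i=8, bit21=0)
  nb #.#..: next=#  (t=2,i=3, bit20=1)
  nb #..##: next=#  (t=1,i=0, bit19=1)
  nb #..#.: next=.  (t=1,i=4, bit18=0)
  nb #...#: next=.  (t=1,i=7, bit17=0)
  nb #....: next=#  (t=0,i=5, bit16=1)
  nb .####: next=#  (t=0,i=1, bit15=1)
  nb .###.: next=#  (t=2,i=0, bit14=1)
  nb .##.#: next=.  (t=7,i=1, bit13=0)
  nb .##..: next=.  (t=1,i=2, bit12=0)
  nb .#.##: next=.  (t=2,i=9, bit11=0)
  nb .#.#.: next=#  (t=2,i=7, bit10=1)
  nb .#..#: next=#  (t=1,i=10, bit9=1)
  nb .#...: next=#  (t=1,i=6, bit8=1)
  nb ..###: next=.  (t=0,i=0, bit7=0)
  nb ..##.: next=#  (t=1,i=1, bit6=1)
  nb ..#.#: next=#  (t=2,i=6, bit5=1)
  nb ..#..: next=.  (t=1,i=5, bit4=0)
  nb ...##: next=.  (t=0,i=10, bit3=0)
  nb ...#.: next=#  (t=1,i=8, bit2=1)
  nb ....#: next=#  (t=0,i=9, bit1=1)
  nb .....: next=.  (t=0,i=6, bit0=0)
  bits 11000110010110011100011101100110 = 3327772518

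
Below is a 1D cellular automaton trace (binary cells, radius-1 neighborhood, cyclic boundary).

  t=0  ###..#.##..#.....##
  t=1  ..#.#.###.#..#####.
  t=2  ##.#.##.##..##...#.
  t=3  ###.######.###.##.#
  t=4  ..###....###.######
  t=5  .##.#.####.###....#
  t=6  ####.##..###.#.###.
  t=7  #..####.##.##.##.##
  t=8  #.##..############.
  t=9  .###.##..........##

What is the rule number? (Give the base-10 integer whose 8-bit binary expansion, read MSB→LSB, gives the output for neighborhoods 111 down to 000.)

  ### -> .   bit 7 = 0  t=0,i=0
  ##. -> #   bit 6 = 1  t=0,i=2
  #.# -> #   bit 5 = 1  t=0,i=6
  #.. -> .   bit 4 = 0  t=0,i=3
  .## -> #   bit 3 = 1  t=0,i=7
  .#. -> .   bit 2 = 0  t=0,i=5
  ..# -> #   bit 1 = 1  t=0,i=4
  ... -> #   bit 0 = 1  t=0,i=13
  bits 01101011 = 107

107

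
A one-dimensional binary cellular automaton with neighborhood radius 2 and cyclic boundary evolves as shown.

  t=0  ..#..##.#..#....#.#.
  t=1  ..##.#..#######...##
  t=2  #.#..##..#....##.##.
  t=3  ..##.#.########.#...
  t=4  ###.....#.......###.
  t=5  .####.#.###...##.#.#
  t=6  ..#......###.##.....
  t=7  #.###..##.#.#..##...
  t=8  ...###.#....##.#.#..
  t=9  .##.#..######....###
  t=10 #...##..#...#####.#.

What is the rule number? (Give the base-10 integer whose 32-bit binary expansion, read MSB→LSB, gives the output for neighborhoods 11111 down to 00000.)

  ##### -> .   bit 31 = 0  t=1,i=10
  ####. -> .   bit 30 = 0  t=1,i=13
  ###.# -> .   bit 29 = 0  t=3,i=14
  ###.. -> #   bit 28 = 1  t=1,i=14
  ##.## -> #   bit 27 = 1  t=2,i=16
  ##.#. -> .   bit 26 = 0  t=0,i=7
  ##..# -> #   bit 25 = 1  t=1,i=0
  ##... -> #   bit 24 = 1  t=1,i=15
  #.### -> .   bit 23 = 0  t=3,i=7
  #.##. -> .   bit 22 = 0  t=2,i=17
  #.#.# -> .   bit 21 = 0  t=2,i=0
  #.#.. -> #   bit 20 = 1  t=0,i=8
  #..## -> .   bit 19 = 0  t=0,i=4
  #..#. -> #   bit 18 = 1  t=0,i=10
  #...# -> .   bit 17 = 0  t=0,i=0
  #.... -> #   bit 16 = 1  t=0,i=13
  .#### -> #   bit 15 = 1  t=1,i=9
  .###. -> #   bit 14 = 1  t=4,i=1
  .##.# -> .   bit 13 = 0  t=0,i=6
  .##.. -> .   bit 12 = 0  t=1,i=19
  .#.## -> .   bit 11 = 0  t=3,i=6
  .#.#. -> .   bit 10 = 0  t=0,i=17
  .#..# -> #   bit 9 = 1  t=0,i=3
  .#... -> #   bit 8 = 1  t=0,i=12
  ..### -> .   bit 7 = 0  t=1,i=8
  ..##. -> #   bit 6 = 1  t=0,i=5
  ..#.# -> .   bit 5 = 0  t=0,i=16
  ..#.. -> #   bit 4 = 1  t=0,i=2
  ...## -> #   bit 3 = 1  t=1,i=17
  ...#. -> .   bit 2 = 0  t=0,i=1
  ....# -> #   bit 1 = 1  t=0,i=14
  ..... -> .   bit 0 = 0  t=3,i=19
  bits 00011011000101011100001101011010 = 454411098

454411098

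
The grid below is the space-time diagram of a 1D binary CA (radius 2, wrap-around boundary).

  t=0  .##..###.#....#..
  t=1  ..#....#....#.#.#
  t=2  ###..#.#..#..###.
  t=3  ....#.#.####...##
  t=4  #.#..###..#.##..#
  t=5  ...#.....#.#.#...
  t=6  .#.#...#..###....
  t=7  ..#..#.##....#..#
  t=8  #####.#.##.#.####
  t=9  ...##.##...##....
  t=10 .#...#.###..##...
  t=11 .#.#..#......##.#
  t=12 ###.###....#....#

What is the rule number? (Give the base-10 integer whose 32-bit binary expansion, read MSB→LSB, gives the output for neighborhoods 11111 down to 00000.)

1764105746

  nb #####: next=.  (t=8,i=0, bit31=0)
  nb ####.: next=#  (t=3,i=10, bit30=1)
  nb ###.#: next=#  (t=0,i=7, bit29=1)
  nb ###..: next=.  (t=2,i=2, bit28=0)
  nb ##.##: next=#  (t=2,i=16, bit27=1)
  nb ##.#.: next=.  (t=0,i=8, bit26=0)
  nb ##..#: next=.  (t=0,i=3, bit25=0)
  nb ##...: next=#  (t=3,i=0, bit24=1)
  nb #.###: next=.  (t=2,i=0, bit23=0)
  nb #.##.: next=.  (t=4,i=12, bit22=0)
  nb #.#.#: next=#  (t=1,i=14, bit21=1)
  nb #.#..: next=.  (t=0,i=9, bit20=0)
  nb #..##: next=.  (t=0,i=4, bit19=0)
  nb #..#.: next=#  (t=1,i=1, bit18=1)
  nb #...#: next=#  (t=0,i=16, bit17=1)
  nb #....: next=.  (t=0,i=11, bit16=0)
  nb .####: next=.  (t=3,i=9, bit15=0)
  nb .###.: next=.  (t=0,i=6, bit14=0)
  nb .##.#: next=.  (t=4,i=0, bit13=0)
  nb .##..: next=#  (t=0,i=2, bit12=1)
  nb .#.##: next=#  (t=3,i=7, bit11=1)
  nb .#.#.: next=#  (t=1,i=13, bit10=1)
  nb .#..#: next=#  (t=1,i=0, bit9=1)
  nb .#...: next=.  (t=0,i=10, bit8=0)
  nb ..###: next=.  (t=0,i=5, bit7=0)
  nb ..##.: next=.  (t=0,i=1, bit6=0)
  nb ..#.#: next=.  (t=1,i=12, bit5=0)
  nb ..#..: next=#  (t=0,i=14, bit4=1)
  nb ...##: next=.  (t=0,i=0, bit3=0)
  nb ...#.: next=.  (t=0,i=13, bit2=0)
  nb ....#: next=#  (t=0,i=12, bit1=1)
  nb .....: next=.  (t=5,i=0, bit0=0)
  bits 01101001001001100001111000010010 = 1764105746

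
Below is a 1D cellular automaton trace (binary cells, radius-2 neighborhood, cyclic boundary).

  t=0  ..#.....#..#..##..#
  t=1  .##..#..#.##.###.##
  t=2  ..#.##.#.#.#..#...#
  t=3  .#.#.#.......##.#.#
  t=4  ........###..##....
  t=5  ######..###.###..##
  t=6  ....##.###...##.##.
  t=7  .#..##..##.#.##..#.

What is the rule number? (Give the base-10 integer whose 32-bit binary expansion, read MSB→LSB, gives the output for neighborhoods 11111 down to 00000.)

  [31] ##### => .  t=5,i=0
  [30] ####. => #  t=5,i=4
  [29] ###.# => .  t=1,i=15
  [28] ###.. => #  t=4,i=10
  [27] ##.## => .  t=1,i=0
  [26] ##.#. => .  t=2,i=6
  [25] ##..# => .  t=0,i=16
  [24] ##... => .  t=4,i=15
  [23] #.### => .  t=1,i=13
  [22] #.##. => .  t=1,i=1
  [21] #.#.# => .  t=2,i=7
  [20] #.#.. => .  t=2,i=11
  [19] #..## => #  t=0,i=13
  [18] #..#. => #  t=0,i=1
  [17] #...# => #  t=2,i=16
  [16] #.... => .  t=0,i=4
  [15] .#### => .  t=5,i=18
  [14] .###. => #  t=1,i=14
  [13] .##.# => #  t=1,i=11
  [12] .##.. => #  t=0,i=15
  [11] .#.## => #  t=1,i=9
  [10] .#.#. => .  t=2,i=8
  [9] .#..# => .  t=0,i=0
  [8] .#... => .  t=0,i=3
  [7] ..### => #  t=4,i=8
  [6] ..##. => #  t=0,i=14
  [5] ..#.# => .  t=1,i=8
  [4] ..#.. => #  t=0,i=2
  [3] ...## => .  t=3,i=12
  [2] ...#. => .  t=0,i=7
  [1] ....# => .  t=0,i=6
  [0] ..... => #  t=0,i=5
  bits 01010000000011100111100011010001 = 1343125713

1343125713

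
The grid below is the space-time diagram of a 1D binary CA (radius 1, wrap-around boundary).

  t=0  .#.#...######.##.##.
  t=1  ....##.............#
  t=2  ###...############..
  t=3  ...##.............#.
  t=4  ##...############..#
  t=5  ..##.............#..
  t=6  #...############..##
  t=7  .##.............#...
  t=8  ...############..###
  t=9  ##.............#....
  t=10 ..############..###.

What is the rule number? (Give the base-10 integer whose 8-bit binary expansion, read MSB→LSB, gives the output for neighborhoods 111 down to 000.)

  ###|.  b7=0 t=0,i=8
  ##.|.  b6=0 t=0,i=12
  #.#|.  b5=0 t=0,i=2
  #..|#  b4=1 t=0,i=4
  .##|.  b3=0 t=0,i=7
  .#.|.  b2=0 t=0,i=1
  ..#|.  b1=0 t=0,i=0
  ...|#  b0=1 t=0,i=5
  bits 00010001 = 17

17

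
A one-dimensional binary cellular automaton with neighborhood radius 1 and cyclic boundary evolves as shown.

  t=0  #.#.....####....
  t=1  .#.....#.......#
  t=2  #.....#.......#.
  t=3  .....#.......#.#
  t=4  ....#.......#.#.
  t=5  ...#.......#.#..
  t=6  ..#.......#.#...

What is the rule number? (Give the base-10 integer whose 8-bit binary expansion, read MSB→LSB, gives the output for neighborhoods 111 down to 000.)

  ###|.  b7=0 t=0,i=9
  ##.|.  b6=0 t=0,i=11
  #.#|#  b5=1 t=0,i=1
  #..|.  b4=0 t=0,i=3
  .##|.  b3=0 t=0,i=8
  .#.|.  b2=0 t=0,i=0
  ..#|#  b1=1 t=0,i=7
  ...|.  b0=0 t=0,i=4
  bits 00100010 = 34

34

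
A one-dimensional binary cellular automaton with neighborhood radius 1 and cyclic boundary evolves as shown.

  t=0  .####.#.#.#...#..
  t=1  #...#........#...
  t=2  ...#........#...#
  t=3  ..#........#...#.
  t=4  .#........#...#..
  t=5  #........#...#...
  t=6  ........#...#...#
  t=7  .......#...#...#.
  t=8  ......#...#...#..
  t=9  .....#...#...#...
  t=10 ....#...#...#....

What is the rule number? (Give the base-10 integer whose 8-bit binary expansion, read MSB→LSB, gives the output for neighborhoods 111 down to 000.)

66

  ###|.  b7=0 t=0,i=2
  ##.|#  b6=1 t=0,i=4
  #.#|.  b5=0 t=0,i=5
  #..|.  b4=0 t=0,i=11
  .##|.  b3=0 t=0,i=1
  .#.|.  b2=0 t=0,i=6
  ..#|#  b1=1 t=0,i=0
  ...|.  b0=0 t=0,i=12
  bits 01000010 = 66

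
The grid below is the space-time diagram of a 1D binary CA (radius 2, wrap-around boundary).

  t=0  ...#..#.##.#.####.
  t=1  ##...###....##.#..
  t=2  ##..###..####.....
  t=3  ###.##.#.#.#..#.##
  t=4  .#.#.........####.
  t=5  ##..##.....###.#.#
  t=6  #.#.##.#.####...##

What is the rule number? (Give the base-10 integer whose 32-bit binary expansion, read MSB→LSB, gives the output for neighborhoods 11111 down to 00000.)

  [31] ##### => .  t=3,i=0
  [30] ####. => #  t=0,i=15
  [29] ###.# => .  t=3,i=2
  [28] ###.. => .  t=0,i=16
  [27] ##.## => #  t=3,i=3
  [26] ##.#. => .  t=0,i=10
  [25] ##..# => #  t=2,i=2
  [24] ##... => .  t=0,i=17
  [23] #.### => #  t=0,i=13
  [22] #.##. => .  t=0,i=8
  [21] #.#.# => .  t=0,i=11
  [20] #.#.. => .  t=1,i=15
  [19] #..## => .  t=1,i=17
  [18] #..#. => #  t=0,i=5
  [17] #...# => .  t=1,i=3
  [16] #.... => #  t=0,i=0
  [15] .#### => .  t=0,i=14
  [14] .###. => #  t=1,i=6
  [13] .##.# => .  t=0,i=9
  [12] .##.. => #  t=1,i=1
  [11] .#.## => #  t=0,i=7
  [10] .#.#. => .  t=3,i=8
  [9] .#..# => .  t=0,i=4
  [8] .#... => #  t=4,i=4
  [7] ..### => #  t=1,i=5
  [6] ..##. => #  t=1,i=0
  [5] ..#.# => #  t=0,i=6
  [4] ..#.. => .  t=0,i=3
  [3] ...## => #  t=1,i=4
  [2] ...#. => .  t=0,i=2
  [1] ....# => #  t=0,i=1
  [0] ..... => .  t=2,i=15
  bits 01001010100001010101100111101010 = 1250253290

1250253290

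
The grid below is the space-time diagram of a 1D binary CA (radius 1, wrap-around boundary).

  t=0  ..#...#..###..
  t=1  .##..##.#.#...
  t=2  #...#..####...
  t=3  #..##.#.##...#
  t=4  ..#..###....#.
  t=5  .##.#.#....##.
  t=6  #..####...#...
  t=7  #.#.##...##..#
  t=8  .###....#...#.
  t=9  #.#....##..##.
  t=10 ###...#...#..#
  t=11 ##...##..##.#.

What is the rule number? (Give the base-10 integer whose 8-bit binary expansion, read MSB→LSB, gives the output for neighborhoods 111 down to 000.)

  [7] ### => #  t=0,i=10
  [6] ##. => .  t=0,i=11
  [5] #.# => #  t=1,i=7
  [4] #.. => .  t=0,i=3
  [3] .## => .  t=0,i=9
  [2] .#. => #  t=0,i=2
  [1] ..# => #  t=0,i=1
  [0] ... => .  t=0,i=0
  bits 10100110 = 166

166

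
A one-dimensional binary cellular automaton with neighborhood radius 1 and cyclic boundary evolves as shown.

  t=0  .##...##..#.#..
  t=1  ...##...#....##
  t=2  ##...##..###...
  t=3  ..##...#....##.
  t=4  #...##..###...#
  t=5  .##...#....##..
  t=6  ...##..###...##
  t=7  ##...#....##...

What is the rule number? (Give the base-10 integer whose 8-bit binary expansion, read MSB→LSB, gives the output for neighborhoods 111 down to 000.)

  ###|.  b7=0 t=2,i=10
  ##.|.  b6=0 t=0,i=2
  #.#|.  b5=0 t=0,i=11
  #..|#  b4=1 t=0,i=3
  .##|.  b3=0 t=0,i=1
  .#.|.  b2=0 t=0,i=10
  ..#|.  b1=0 t=0,i=0
  ...|#  b0=1 t=0,i=4
  bits 00010001 = 17

17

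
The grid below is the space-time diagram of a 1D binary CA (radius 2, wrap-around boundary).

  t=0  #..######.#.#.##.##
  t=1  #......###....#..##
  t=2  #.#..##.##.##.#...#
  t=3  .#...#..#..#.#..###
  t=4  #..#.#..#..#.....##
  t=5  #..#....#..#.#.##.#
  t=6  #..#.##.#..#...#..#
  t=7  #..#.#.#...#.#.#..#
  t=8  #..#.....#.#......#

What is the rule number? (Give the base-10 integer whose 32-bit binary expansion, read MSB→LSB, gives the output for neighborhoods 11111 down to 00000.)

  nb #####: next=.  (t=0,i=5, bit31=0)
  nb ####.: next=#  (t=0,i=7, bit30=1)
  nb ###.#: next=#  (t=0,i=8, bit29=1)
  nb ###..: next=#  (t=0,i=0, bit28=1)
  nb ##.##: next=.  (t=0,i=16, bit27=0)
  nb ##.#.: next=#  (t=0,i=9, bit26=1)
  nb ##..#: next=.  (t=0,i=1, bit25=0)
  nb ##...: next=.  (t=1,i=1, bit24=0)
  nb #.###: next=#  (t=0,i=17, bit23=1)
  nb #.##.: next=#  (t=0,i=14, bit22=1)
  nb #.#.#: next=.  (t=0,i=10, bit21=0)
  nb #.#..: next=.  (t=2,i=2, bit20=0)
  nb #..##: next=.  (t=0,i=2, bit19=0)
  nb #..#.: next=.  (t=3,i=7, bit18=0)
  nb #...#: next=#  (t=2,i=16, bit17=1)
  nb #....: next=#  (t=1,i=2, bit16=1)
  nb .####: next=.  (t=0,i=4, bit15=0)
  nb .###.: next=#  (t=0,i=18, bit14=1)
  nb .##.#: next=.  (t=0,i=15, bit13=0)
  nb .##..: next=#  (t=5,i=0, bit12=1)
  nb .#.##: next=.  (t=0,i=13, bit11=0)
  nb .#.#.: next=.  (t=0,i=11, bit10=0)
  nb .#..#: next=.  (t=1,i=15, bit9=0)
  nb .#...: next=.  (t=2,i=15, bit8=0)
  nb ..###: next=.  (t=0,i=3, bit7=0)
  nb ..##.: next=#  (t=2,i=5, bit6=1)
  nb ..#.#: next=#  (t=3,i=11, bit5=1)
  nb ..#..: next=#  (t=1,i=14, bit4=1)
  nb ...##: next=#  (t=1,i=6, bit3=1)
  nb ...#.: next=.  (t=1,i=13, bit2=0)
  nb ....#: next=#  (t=1,i=5, bit1=1)
  nb .....: next=.  (t=1,i=3, bit0=0)
  bits 01110100110000110101000001111010 = 1958957178

1958957178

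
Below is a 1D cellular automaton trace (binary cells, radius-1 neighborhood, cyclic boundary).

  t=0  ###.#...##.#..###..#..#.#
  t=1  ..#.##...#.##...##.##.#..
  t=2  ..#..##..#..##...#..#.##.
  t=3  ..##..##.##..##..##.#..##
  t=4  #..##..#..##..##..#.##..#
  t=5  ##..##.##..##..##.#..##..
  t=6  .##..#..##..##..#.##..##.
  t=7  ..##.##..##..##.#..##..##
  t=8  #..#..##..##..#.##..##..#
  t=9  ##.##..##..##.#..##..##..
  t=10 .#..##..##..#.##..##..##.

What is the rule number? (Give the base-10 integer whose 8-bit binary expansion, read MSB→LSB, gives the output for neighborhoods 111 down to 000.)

84

  ###|.  b7=0 t=0,i=0
  ##.|#  b6=1 t=0,i=2
  #.#|.  b5=0 t=0,i=3
  #..|#  b4=1 t=0,i=5
  .##|.  b3=0 t=0,i=8
  .#.|#  b2=1 t=0,i=4
  ..#|.  b1=0 t=0,i=7
  ...|.  b0=0 t=0,i=6
  bits 01010100 = 84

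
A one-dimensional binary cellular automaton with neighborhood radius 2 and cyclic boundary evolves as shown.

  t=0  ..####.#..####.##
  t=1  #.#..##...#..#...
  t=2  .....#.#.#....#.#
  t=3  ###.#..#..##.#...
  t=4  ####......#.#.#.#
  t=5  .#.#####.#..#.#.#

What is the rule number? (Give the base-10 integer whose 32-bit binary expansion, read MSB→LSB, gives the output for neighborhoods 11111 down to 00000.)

3080798669

  [31] ##### => #  t=4,i=1
  [30] ####. => .  t=0,i=4
  [29] ###.# => #  t=0,i=5
  [28] ###.. => #  t=4,i=3
  [27] ##.## => .  t=0,i=14
  [26] ##.#. => #  t=0,i=6
  [25] ##..# => #  t=0,i=0
  [24] ##... => #  t=1,i=7
  [23] #.### => #  t=4,i=16
  [22] #.##. => .  t=0,i=15
  [21] #.#.# => #  t=2,i=7
  [20] #.#.. => .  t=0,i=7
  [19] #..## => .  t=0,i=1
  [18] #..#. => .  t=1,i=12
  [17] #...# => .  t=1,i=8
  [16] #.... => #  t=2,i=1
  [15] .#### => .  t=0,i=3
  [14] .###. => #  t=3,i=1
  [13] .##.# => .  t=3,i=11
  [12] .##.. => .  t=0,i=16
  [11] .#.## => .  t=4,i=15
  [10] .#.#. => .  t=1,i=1
  [9] .#..# => .  t=0,i=8
  [8] .#... => #  t=1,i=14
  [7] ..### => #  t=0,i=2
  [6] ..##. => #  t=1,i=5
  [5] ..#.# => .  t=1,i=0
  [4] ..#.. => .  t=1,i=10
  [3] ...## => #  t=3,i=16
  [2] ...#. => #  t=1,i=9
  [1] ....# => .  t=2,i=3
  [0] ..... => #  t=2,i=2
  bits 10110111101000010100000111001101 = 3080798669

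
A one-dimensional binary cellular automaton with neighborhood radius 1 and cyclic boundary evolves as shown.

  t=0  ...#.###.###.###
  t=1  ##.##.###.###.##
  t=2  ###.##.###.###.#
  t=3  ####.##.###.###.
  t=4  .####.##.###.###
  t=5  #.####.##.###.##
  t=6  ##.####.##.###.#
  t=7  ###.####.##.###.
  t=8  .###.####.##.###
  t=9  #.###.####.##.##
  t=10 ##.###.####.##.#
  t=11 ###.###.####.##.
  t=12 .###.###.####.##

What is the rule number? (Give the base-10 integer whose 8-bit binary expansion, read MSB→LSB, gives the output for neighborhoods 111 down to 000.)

245

  ### -> #   bit 7 = 1  t=0,i=6
  ##. -> #   bit 6 = 1  t=0,i=7
  #.# -> #   bit 5 = 1  t=0,i=4
  #.. -> #   bit 4 = 1  t=0,i=0
  .## -> .   bit 3 = 0  t=0,i=5
  .#. -> #   bit 2 = 1  t=0,i=3
  ..# -> .   bit 1 = 0  t=0,i=2
  ... -> #   bit 0 = 1  t=0,i=1
  bits 11110101 = 245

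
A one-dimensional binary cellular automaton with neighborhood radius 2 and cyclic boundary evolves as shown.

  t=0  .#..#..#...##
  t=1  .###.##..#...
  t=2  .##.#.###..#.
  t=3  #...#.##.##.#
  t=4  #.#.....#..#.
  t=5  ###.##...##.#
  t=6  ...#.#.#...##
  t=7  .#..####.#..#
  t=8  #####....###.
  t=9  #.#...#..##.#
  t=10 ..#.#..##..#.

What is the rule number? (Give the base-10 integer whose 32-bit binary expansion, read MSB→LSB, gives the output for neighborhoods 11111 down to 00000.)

2327795329

  nb #####: next=#  (t=8,i=2, bit31=1)
  nb ####.: next=.  (t=5,i=1, bit30=0)
  nb ###.#: next=.  (t=1,i=3, bit29=0)
  nb ###..: next=.  (t=2,i=8, bit28=0)
  nb ##.##: next=#  (t=1,i=4, bit27=1)
  nb ##.#.: next=.  (t=0,i=0, bit26=0)
  nb ##..#: next=#  (t=1,i=7, bit25=1)
  nb ##...: next=.  (t=3,i=1, bit24=0)
  nb #.###: next=#  (t=2,i=6, bit23=1)
  nb #.##.: next=.  (t=1,i=5, bit22=0)
  nb #.#.#: next=#  (t=2,i=4, bit21=1)
  nb #.#..: next=#  (t=0,i=1, bit20=1)
  nb #..##: next=#  (t=2,i=0, bit19=1)
  nb #..#.: next=#  (t=0,i=3, bit18=1)
  nb #...#: next=#  (t=0,i=9, bit17=1)
  nb #....: next=#  (t=1,i=11, bit16=1)
  nb .####: next=.  (t=5,i=0, bit15=0)
  nb .###.: next=#  (t=1,i=2, bit14=1)
  nb .##.#: next=.  (t=0,i=12, bit13=0)
  nb .##..: next=#  (t=1,i=6, bit12=1)
  nb .#.##: next=.  (t=2,i=5, bit11=0)
  nb .#.#.: next=#  (t=4,i=1, bit10=1)
  nb .#..#: next=#  (t=0,i=2, bit9=1)
  nb .#...: next=.  (t=0,i=8, bit8=0)
  nb ..###: next=#  (t=1,i=1, bit7=1)
  nb ..##.: next=.  (t=0,i=11, bit6=0)
  nb ..#.#: next=.  (t=3,i=4, bit5=0)
  nb ..#..: next=.  (t=0,i=4, bit4=0)
  nb ...##: next=.  (t=0,i=10, bit3=0)
  nb ...#.: next=.  (t=3,i=3, bit2=0)
  nb ....#: next=.  (t=1,i=12, bit1=0)
  nb .....: next=#  (t=4,i=5, bit0=1)
  bits 10001010101111110101011010000001 = 2327795329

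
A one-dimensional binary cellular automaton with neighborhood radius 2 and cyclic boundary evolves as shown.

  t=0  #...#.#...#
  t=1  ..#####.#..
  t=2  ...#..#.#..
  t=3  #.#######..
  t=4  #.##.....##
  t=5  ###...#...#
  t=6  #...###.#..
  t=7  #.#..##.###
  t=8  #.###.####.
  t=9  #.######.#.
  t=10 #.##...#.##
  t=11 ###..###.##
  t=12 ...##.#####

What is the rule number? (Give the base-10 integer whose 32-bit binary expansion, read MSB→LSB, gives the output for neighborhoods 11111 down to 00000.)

  [31] ##### => .  t=1,i=4
  [30] ####. => .  t=1,i=5
  [29] ###.# => #  t=1,i=6
  [28] ###.. => .  t=3,i=8
  [27] ##.## => #  t=4,i=1
  [26] ##.#. => .  t=1,i=7
  [25] ##..# => #  t=3,i=9
  [24] ##... => .  t=0,i=1
  [23] #.### => #  t=3,i=2
  [22] #.##. => #  t=4,i=2
  [21] #.#.# => #  t=8,i=0
  [20] #.#.. => #  t=0,i=6
  [19] #..## => #  t=7,i=4
  [18] #..#. => #  t=2,i=5
  [17] #...# => #  t=0,i=2
  [16] #.... => .  t=1,i=10
  [15] .#### => #  t=1,i=3
  [14] .###. => #  t=4,i=10
  [13] .##.# => #  t=7,i=6
  [12] .##.. => .  t=0,i=0
  [11] .#.## => .  t=3,i=1
  [10] .#.#. => #  t=0,i=5
  [9] .#..# => #  t=2,i=4
  [8] .#... => .  t=0,i=7
  [7] ..### => .  t=1,i=2
  [6] ..##. => .  t=0,i=10
  [5] ..#.# => #  t=0,i=4
  [4] ..#.. => #  t=2,i=3
  [3] ...## => .  t=0,i=9
  [2] ...#. => #  t=0,i=3
  [1] ....# => .  t=1,i=0
  [0] ..... => #  t=2,i=0
  bits 00101010111111101110011000110101 = 721348149

721348149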